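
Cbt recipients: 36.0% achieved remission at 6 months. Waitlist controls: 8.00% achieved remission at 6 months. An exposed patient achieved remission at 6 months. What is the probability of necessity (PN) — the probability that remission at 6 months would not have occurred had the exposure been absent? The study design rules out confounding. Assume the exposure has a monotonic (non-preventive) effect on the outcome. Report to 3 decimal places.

p₁ = 0.36, p₀ = 0.08.
Under exogeneity and monotonicity, PN = (p₁ − p₀) / p₁.
PN = (0.36 − 0.08) / 0.36 = 0.28 / 0.36 ≈ 0.7778

PN ≈ 0.778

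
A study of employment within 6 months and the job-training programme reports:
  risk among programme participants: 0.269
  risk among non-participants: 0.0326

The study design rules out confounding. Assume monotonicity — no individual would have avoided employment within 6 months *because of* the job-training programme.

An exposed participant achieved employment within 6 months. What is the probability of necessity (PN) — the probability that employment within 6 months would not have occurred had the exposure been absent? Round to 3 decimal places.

Let p₁ = 0.269, p₀ = 0.0326.
Under exogeneity and monotonicity, PN = (p₁ − p₀) / p₁.
PN = (0.269 − 0.0326) / 0.269 = 0.2364 / 0.269 ≈ 0.8788

PN ≈ 0.879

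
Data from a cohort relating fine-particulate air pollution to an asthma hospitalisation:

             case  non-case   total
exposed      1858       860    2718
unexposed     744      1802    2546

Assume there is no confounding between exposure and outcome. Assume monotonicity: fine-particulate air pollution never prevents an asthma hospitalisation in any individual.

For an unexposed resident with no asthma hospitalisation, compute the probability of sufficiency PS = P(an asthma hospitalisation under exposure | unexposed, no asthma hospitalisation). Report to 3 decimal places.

p₁ = P(outcome | exposed) = 1858/2718 = 0.68359
p₀ = P(outcome | unexposed) = 744/2546 = 0.29222
Under exogeneity and monotonicity, PS = (p₁ − p₀) / (1 − p₀).
PS = (0.68359 − 0.29222) / (1 − 0.29222) = 0.39137 / 0.70778 ≈ 0.5530

PS ≈ 0.553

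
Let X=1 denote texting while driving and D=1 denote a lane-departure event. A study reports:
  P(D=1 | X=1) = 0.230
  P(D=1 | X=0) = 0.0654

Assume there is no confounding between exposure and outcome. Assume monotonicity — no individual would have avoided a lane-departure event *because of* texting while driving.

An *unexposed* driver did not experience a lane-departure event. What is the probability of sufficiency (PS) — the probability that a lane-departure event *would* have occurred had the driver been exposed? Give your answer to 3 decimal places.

PS ≈ 0.176

Let p₁ = 0.23, p₀ = 0.0654.
Under exogeneity and monotonicity, PS = (p₁ − p₀) / (1 − p₀).
PS = (0.23 − 0.0654) / (1 − 0.0654) = 0.1646 / 0.9346 ≈ 0.1761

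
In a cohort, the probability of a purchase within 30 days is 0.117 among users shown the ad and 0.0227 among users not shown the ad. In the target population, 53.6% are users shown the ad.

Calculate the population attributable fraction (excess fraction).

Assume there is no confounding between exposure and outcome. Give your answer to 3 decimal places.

Let p₁ = 0.117, p₀ = 0.0227.
Overall risk P(Y=1) = π·p₁ + (1−π)·p₀ = 0.536×0.117 + 0.464×0.0227 = 0.073245.
Under exogeneity, PAF = [P(Y=1) − p₀] / P(Y=1).
PAF = (0.073245 − 0.0227) / 0.073245 ≈ 0.6901

PAF ≈ 0.690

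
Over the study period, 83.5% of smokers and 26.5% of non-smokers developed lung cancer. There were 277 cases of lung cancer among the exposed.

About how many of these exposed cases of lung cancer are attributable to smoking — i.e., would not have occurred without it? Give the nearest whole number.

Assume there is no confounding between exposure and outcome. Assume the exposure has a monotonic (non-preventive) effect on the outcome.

p₁ = 0.835, p₀ = 0.265.
PN = (p₁ − p₀)/p₁ = (0.835 − 0.265) / 0.835 ≈ 0.68263.
Attributable cases ≈ PN × (exposed cases) = 0.68263 × 277 ≈ 189.09.

about 189 cases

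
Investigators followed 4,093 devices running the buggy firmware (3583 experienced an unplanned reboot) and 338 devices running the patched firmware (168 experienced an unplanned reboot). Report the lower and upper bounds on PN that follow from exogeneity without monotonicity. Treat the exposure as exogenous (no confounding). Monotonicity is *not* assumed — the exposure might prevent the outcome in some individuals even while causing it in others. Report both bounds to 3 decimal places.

0.432 ≤ PN ≤ 0.575

p₁ = P(outcome | exposed) = 3583/4093 = 0.8754
p₀ = P(outcome | unexposed) = 168/338 = 0.49704
Under exogeneity alone the bounds on PN are max{0,(p₁−p₀)/p₁} ≤ PN ≤ min{1,(1−p₀)/p₁}.
  lower = (p₁ − p₀)/p₁ = 0.37836 / 0.8754 ≈ 0.4322
  upper = min{1, (1 − p₀)/p₁} = 0.50296 / 0.8754 ≈ 0.5745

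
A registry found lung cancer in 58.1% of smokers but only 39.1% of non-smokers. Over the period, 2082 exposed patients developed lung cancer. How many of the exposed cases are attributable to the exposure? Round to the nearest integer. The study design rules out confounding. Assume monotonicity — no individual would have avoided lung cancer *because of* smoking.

about 681 cases

p₁ = 0.581, p₀ = 0.391.
PN = (p₁ − p₀)/p₁ = (0.581 − 0.391) / 0.581 ≈ 0.32702.
Attributable cases ≈ PN × (exposed cases) = 0.32702 × 2082 ≈ 680.86.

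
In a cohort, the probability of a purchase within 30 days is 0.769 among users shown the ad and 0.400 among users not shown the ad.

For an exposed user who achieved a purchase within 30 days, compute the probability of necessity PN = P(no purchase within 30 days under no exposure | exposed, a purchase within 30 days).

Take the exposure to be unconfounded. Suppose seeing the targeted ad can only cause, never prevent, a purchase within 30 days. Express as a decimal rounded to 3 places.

Let p₁ = 0.769, p₀ = 0.4.
Under exogeneity and monotonicity, PN = (p₁ − p₀) / p₁.
PN = (0.769 − 0.4) / 0.769 = 0.369 / 0.769 ≈ 0.4798

PN ≈ 0.480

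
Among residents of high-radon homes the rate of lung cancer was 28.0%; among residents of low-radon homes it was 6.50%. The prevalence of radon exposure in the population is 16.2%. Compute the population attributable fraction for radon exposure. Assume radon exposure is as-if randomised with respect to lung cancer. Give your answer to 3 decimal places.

PAF ≈ 0.349

p₁ = 0.28, p₀ = 0.065.
Overall risk P(Y=1) = π·p₁ + (1−π)·p₀ = 0.162×0.28 + 0.838×0.065 = 0.09983.
Under exogeneity, PAF = [P(Y=1) − p₀] / P(Y=1).
PAF = (0.09983 − 0.065) / 0.09983 ≈ 0.3489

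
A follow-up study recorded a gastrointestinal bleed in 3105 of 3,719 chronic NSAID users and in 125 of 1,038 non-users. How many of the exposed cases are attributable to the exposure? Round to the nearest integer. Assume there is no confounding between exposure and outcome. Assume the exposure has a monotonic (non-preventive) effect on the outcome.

about 2657 cases

p₁ = P(outcome | exposed) = 3105/3719 = 0.8349
p₀ = P(outcome | unexposed) = 125/1038 = 0.12042
PN = (p₁ − p₀)/p₁ = (0.8349 − 0.12042) / 0.8349 ≈ 0.85576.
Attributable cases ≈ PN × (exposed cases) = 0.85576 × 3105 ≈ 2657.14.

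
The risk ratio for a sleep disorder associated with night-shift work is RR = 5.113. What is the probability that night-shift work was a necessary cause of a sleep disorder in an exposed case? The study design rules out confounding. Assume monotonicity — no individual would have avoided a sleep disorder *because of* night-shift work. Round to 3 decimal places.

Under exogeneity and monotonicity, PN = (RR − 1) / RR = 1 − 1/RR.
PN = (5.113 − 1) / 5.113 = 4.113 / 5.113 ≈ 0.8044

PN ≈ 0.804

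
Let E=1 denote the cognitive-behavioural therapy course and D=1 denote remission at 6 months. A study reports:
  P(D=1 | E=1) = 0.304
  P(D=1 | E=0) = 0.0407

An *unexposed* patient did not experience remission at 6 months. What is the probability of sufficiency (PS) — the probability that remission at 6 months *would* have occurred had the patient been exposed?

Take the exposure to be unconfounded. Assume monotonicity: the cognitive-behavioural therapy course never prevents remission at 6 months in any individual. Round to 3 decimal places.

PS ≈ 0.274

Let p₁ = 0.304, p₀ = 0.0407.
Under exogeneity and monotonicity, PS = (p₁ − p₀) / (1 − p₀).
PS = (0.304 − 0.0407) / (1 − 0.0407) = 0.2633 / 0.9593 ≈ 0.2745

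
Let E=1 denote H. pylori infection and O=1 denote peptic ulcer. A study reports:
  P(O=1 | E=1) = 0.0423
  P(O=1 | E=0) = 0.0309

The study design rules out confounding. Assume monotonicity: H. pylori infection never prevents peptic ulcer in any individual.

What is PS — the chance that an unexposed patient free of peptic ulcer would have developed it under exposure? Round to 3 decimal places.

Let p₁ = 0.0423, p₀ = 0.0309.
Under exogeneity and monotonicity, PS = (p₁ − p₀) / (1 − p₀).
PS = (0.0423 − 0.0309) / (1 − 0.0309) = 0.0114 / 0.9691 ≈ 0.0118

PS ≈ 0.012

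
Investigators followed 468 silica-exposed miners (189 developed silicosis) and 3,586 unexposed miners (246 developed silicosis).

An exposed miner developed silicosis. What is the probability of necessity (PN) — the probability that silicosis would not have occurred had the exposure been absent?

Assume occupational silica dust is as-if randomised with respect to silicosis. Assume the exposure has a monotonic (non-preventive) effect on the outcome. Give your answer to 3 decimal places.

PN ≈ 0.830

p₁ = P(outcome | exposed) = 189/468 = 0.40385
p₀ = P(outcome | unexposed) = 246/3586 = 0.0686
Under exogeneity and monotonicity, PN = (p₁ − p₀) / p₁.
PN = (0.40385 − 0.0686) / 0.40385 = 0.33525 / 0.40385 ≈ 0.8301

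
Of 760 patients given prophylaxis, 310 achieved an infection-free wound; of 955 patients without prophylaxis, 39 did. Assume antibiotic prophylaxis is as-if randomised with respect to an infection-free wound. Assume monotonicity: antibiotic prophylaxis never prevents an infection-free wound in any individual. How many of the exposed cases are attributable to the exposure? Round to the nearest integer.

about 279 cases

p₁ = P(outcome | exposed) = 310/760 = 0.40789
p₀ = P(outcome | unexposed) = 39/955 = 0.040838
PN = (p₁ − p₀)/p₁ = (0.40789 − 0.040838) / 0.40789 ≈ 0.89988.
Attributable cases ≈ PN × (exposed cases) = 0.89988 × 310 ≈ 278.96.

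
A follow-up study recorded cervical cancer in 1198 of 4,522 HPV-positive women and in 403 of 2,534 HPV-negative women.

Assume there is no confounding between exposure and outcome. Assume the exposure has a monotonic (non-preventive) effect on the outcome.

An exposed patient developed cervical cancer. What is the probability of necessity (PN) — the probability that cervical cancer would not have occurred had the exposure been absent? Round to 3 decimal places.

PN ≈ 0.400

p₁ = P(outcome | exposed) = 1198/4522 = 0.26493
p₀ = P(outcome | unexposed) = 403/2534 = 0.15904
Under exogeneity and monotonicity, PN = (p₁ − p₀) / p₁.
PN = (0.26493 − 0.15904) / 0.26493 = 0.10589 / 0.26493 ≈ 0.3997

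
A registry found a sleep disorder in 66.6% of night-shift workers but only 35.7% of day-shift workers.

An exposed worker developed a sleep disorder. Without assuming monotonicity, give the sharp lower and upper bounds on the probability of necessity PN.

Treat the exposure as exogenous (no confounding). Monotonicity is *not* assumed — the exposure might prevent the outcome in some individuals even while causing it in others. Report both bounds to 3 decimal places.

p₁ = 0.666, p₀ = 0.357.
Under exogeneity alone the bounds on PN are max{0,(p₁−p₀)/p₁} ≤ PN ≤ min{1,(1−p₀)/p₁}.
  lower = (p₁ − p₀)/p₁ = 0.309 / 0.666 ≈ 0.4640
  upper = min{1, (1 − p₀)/p₁} = 0.643 / 0.666 ≈ 0.9655

0.464 ≤ PN ≤ 0.965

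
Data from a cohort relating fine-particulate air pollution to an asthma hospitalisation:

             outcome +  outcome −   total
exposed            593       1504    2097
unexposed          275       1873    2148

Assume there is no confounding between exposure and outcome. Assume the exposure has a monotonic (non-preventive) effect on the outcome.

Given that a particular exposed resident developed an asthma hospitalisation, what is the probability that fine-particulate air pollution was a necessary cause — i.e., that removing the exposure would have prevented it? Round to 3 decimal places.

p₁ = P(outcome | exposed) = 593/2097 = 0.28278
p₀ = P(outcome | unexposed) = 275/2148 = 0.12803
Under exogeneity and monotonicity, PN = (p₁ − p₀) / p₁.
PN = (0.28278 − 0.12803) / 0.28278 = 0.15476 / 0.28278 ≈ 0.5473

PN ≈ 0.547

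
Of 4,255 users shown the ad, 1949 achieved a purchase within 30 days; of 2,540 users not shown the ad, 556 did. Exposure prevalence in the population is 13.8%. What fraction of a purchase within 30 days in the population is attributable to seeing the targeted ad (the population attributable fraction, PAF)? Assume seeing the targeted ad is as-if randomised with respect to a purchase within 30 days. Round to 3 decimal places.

p₁ = P(outcome | exposed) = 1949/4255 = 0.45805
p₀ = P(outcome | unexposed) = 556/2540 = 0.2189
Overall risk P(Y=1) = π·p₁ + (1−π)·p₀ = 0.138×0.45805 + 0.862×0.2189 = 0.2519.
Under exogeneity, PAF = [P(Y=1) − p₀] / P(Y=1).
PAF = (0.2519 − 0.2189) / 0.2519 ≈ 0.1310

PAF ≈ 0.131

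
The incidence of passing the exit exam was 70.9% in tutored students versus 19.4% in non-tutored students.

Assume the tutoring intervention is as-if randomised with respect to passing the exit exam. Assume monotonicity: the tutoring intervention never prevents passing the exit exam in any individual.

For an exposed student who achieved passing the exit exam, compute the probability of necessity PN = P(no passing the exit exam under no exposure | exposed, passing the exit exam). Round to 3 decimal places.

PN ≈ 0.726

p₁ = 0.709, p₀ = 0.194.
Under exogeneity and monotonicity, PN = (p₁ − p₀) / p₁.
PN = (0.709 − 0.194) / 0.709 = 0.515 / 0.709 ≈ 0.7264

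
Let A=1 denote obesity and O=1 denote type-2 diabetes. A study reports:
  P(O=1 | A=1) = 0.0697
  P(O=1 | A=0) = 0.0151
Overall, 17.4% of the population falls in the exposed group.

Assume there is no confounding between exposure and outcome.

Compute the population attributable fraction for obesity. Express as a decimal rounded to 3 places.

PAF ≈ 0.386

Let p₁ = 0.0697, p₀ = 0.0151.
Overall risk P(Y=1) = π·p₁ + (1−π)·p₀ = 0.174×0.0697 + 0.826×0.0151 = 0.0246.
Under exogeneity, PAF = [P(Y=1) − p₀] / P(Y=1).
PAF = (0.0246 − 0.0151) / 0.0246 ≈ 0.3862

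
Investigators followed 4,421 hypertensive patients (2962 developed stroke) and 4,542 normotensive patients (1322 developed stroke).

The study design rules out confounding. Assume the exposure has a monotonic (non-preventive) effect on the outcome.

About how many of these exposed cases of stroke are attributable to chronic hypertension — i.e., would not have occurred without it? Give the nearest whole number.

about 1675 cases

p₁ = P(outcome | exposed) = 2962/4421 = 0.66998
p₀ = P(outcome | unexposed) = 1322/4542 = 0.29106
PN = (p₁ − p₀)/p₁ = (0.66998 − 0.29106) / 0.66998 ≈ 0.56557.
Attributable cases ≈ PN × (exposed cases) = 0.56557 × 2962 ≈ 1675.22.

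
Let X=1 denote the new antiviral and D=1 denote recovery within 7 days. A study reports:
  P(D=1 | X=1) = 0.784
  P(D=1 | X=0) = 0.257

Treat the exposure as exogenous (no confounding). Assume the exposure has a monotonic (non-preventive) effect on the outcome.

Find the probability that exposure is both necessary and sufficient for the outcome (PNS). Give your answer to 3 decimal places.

Let p₁ = 0.784, p₀ = 0.257.
Under exogeneity and monotonicity, PNS = p₁ − p₀.
PNS = 0.784 − 0.257 = 0.527

PNS ≈ 0.527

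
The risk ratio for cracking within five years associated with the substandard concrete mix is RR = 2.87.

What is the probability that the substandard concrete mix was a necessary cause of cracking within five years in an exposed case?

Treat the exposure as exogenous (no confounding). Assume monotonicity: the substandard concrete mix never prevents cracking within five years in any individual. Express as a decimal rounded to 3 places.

Under exogeneity and monotonicity, PN = (RR − 1) / RR = 1 − 1/RR.
PN = (2.87 − 1) / 2.87 = 1.87 / 2.87 ≈ 0.6516

PN ≈ 0.652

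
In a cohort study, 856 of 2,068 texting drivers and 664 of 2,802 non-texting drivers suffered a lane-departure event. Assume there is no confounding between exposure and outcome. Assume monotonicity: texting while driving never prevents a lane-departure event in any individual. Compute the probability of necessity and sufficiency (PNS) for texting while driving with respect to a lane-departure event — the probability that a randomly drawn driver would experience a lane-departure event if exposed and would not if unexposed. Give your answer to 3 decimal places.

PNS ≈ 0.177

p₁ = P(outcome | exposed) = 856/2068 = 0.41393
p₀ = P(outcome | unexposed) = 664/2802 = 0.23697
Under exogeneity and monotonicity, PNS = p₁ − p₀.
PNS = 0.41393 − 0.23697 = 0.17695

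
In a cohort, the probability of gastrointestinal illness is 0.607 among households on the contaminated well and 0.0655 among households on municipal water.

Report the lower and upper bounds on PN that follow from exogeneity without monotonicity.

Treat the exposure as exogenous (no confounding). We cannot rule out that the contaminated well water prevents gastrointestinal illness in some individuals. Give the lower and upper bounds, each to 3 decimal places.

0.892 ≤ PN ≤ 1.000

Let p₁ = 0.607, p₀ = 0.0655.
Under exogeneity alone the bounds on PN are max{0,(p₁−p₀)/p₁} ≤ PN ≤ min{1,(1−p₀)/p₁}.
  lower = (p₁ − p₀)/p₁ = 0.5415 / 0.607 ≈ 0.8921
  upper = min{1, (1 − p₀)/p₁} = 0.9345 / 0.607 ≈ 1.5395 → capped at 1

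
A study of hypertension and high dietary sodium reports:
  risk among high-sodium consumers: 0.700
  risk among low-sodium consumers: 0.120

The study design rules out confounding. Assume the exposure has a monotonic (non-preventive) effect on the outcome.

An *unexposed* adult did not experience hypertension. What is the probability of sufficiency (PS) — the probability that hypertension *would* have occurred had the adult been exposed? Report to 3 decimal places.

PS ≈ 0.659

Let p₁ = 0.7, p₀ = 0.12.
Under exogeneity and monotonicity, PS = (p₁ − p₀) / (1 − p₀).
PS = (0.7 − 0.12) / (1 − 0.12) = 0.58 / 0.88 ≈ 0.6591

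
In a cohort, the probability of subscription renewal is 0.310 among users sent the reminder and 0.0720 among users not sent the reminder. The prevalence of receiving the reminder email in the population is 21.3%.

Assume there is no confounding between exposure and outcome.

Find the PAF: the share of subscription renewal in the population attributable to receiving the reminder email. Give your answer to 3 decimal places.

PAF ≈ 0.413

Let p₁ = 0.31, p₀ = 0.072.
Overall risk P(Y=1) = π·p₁ + (1−π)·p₀ = 0.213×0.31 + 0.787×0.072 = 0.12269.
Under exogeneity, PAF = [P(Y=1) − p₀] / P(Y=1).
PAF = (0.12269 − 0.072) / 0.12269 ≈ 0.4132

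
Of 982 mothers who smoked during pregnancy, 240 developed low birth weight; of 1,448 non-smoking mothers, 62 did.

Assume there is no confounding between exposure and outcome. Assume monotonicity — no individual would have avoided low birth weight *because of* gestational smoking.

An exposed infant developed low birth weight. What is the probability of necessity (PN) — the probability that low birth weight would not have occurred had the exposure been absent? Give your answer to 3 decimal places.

PN ≈ 0.825

p₁ = P(outcome | exposed) = 240/982 = 0.2444
p₀ = P(outcome | unexposed) = 62/1448 = 0.042818
Under exogeneity and monotonicity, PN = (p₁ − p₀) / p₁.
PN = (0.2444 − 0.042818) / 0.2444 = 0.20158 / 0.2444 ≈ 0.8248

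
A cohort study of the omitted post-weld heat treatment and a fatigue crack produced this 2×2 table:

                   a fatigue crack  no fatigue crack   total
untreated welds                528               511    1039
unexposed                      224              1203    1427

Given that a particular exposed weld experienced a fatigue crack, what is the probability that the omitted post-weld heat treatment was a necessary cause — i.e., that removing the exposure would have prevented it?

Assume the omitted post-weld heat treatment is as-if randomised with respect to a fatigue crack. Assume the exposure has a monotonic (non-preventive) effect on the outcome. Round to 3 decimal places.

p₁ = P(outcome | exposed) = 528/1039 = 0.50818
p₀ = P(outcome | unexposed) = 224/1427 = 0.15697
Under exogeneity and monotonicity, PN = (p₁ − p₀)/p₁.
PN = (0.50818 − 0.15697) / 0.50818 ≈ 0.6911

PN ≈ 0.691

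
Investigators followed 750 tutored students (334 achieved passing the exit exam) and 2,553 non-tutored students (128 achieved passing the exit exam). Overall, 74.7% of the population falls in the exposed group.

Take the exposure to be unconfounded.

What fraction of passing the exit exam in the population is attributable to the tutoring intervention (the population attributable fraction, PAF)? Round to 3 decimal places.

p₁ = P(outcome | exposed) = 334/750 = 0.44533
p₀ = P(outcome | unexposed) = 128/2553 = 0.050137
Overall risk P(Y=1) = π·p₁ + (1−π)·p₀ = 0.747×0.44533 + 0.253×0.050137 = 0.34535.
Under exogeneity, PAF = [P(Y=1) − p₀] / P(Y=1).
PAF = (0.34535 − 0.050137) / 0.34535 ≈ 0.8548

PAF ≈ 0.855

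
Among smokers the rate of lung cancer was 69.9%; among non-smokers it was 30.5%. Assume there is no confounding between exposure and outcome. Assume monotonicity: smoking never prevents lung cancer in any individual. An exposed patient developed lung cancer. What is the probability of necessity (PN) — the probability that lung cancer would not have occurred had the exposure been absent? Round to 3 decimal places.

PN ≈ 0.564

p₁ = 0.699, p₀ = 0.305.
Under exogeneity and monotonicity, PN = (p₁ − p₀) / p₁.
PN = (0.699 − 0.305) / 0.699 = 0.394 / 0.699 ≈ 0.5637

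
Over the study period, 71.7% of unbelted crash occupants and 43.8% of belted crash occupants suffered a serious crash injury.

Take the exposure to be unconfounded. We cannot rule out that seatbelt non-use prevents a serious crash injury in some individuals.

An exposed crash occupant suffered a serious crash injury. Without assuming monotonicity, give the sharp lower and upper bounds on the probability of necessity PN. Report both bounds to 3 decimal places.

p₁ = 0.717, p₀ = 0.438.
Under exogeneity alone the bounds on PN are max{0,(p₁−p₀)/p₁} ≤ PN ≤ min{1,(1−p₀)/p₁}.
  lower = (p₁ − p₀)/p₁ = 0.279 / 0.717 ≈ 0.3891
  upper = min{1, (1 − p₀)/p₁} = 0.562 / 0.717 ≈ 0.7838

0.389 ≤ PN ≤ 0.784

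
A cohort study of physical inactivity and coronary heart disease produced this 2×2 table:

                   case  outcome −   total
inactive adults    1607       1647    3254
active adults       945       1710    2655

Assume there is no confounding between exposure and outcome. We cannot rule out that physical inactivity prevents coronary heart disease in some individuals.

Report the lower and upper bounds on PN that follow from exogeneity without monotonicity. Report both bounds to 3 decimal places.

0.279 ≤ PN ≤ 1.000

p₁ = P(outcome | exposed) = 1607/3254 = 0.49385
p₀ = P(outcome | unexposed) = 945/2655 = 0.35593
Under exogeneity alone the bounds on PN are max{0,(p₁−p₀)/p₁} ≤ PN ≤ min{1,(1−p₀)/p₁}.
  lower = (p₁ − p₀)/p₁ = 0.13792 / 0.49385 ≈ 0.2793
  upper = min{1, (1 − p₀)/p₁} = 0.64407 / 0.49385 ≈ 1.3042 → capped at 1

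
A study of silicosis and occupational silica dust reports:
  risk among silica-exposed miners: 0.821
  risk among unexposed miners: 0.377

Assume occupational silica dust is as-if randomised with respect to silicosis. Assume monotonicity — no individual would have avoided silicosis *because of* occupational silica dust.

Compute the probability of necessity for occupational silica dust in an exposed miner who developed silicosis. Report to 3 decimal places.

Let p₁ = 0.821, p₀ = 0.377.
Under exogeneity and monotonicity, PN = (p₁ − p₀) / p₁.
PN = (0.821 − 0.377) / 0.821 = 0.444 / 0.821 ≈ 0.5408

PN ≈ 0.541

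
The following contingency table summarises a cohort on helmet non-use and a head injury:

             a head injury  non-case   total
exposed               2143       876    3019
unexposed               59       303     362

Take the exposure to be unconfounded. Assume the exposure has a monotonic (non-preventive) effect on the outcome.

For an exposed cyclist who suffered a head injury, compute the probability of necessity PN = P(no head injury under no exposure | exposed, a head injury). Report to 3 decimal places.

p₁ = P(outcome | exposed) = 2143/3019 = 0.70984
p₀ = P(outcome | unexposed) = 59/362 = 0.16298
Under exogeneity and monotonicity, PN = (p₁ − p₀) / p₁.
PN = (0.70984 − 0.16298) / 0.70984 = 0.54685 / 0.70984 ≈ 0.7704

PN ≈ 0.770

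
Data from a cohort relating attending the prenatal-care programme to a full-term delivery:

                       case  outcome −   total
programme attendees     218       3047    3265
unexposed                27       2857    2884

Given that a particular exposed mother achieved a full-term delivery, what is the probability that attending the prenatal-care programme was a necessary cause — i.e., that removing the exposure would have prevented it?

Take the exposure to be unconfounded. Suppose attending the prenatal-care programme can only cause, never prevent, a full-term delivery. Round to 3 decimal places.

p₁ = P(outcome | exposed) = 218/3265 = 0.066769
p₀ = P(outcome | unexposed) = 27/2884 = 0.009362
Under exogeneity and monotonicity, PN = (p₁ − p₀)/p₁.
PN = (0.066769 − 0.009362) / 0.066769 ≈ 0.8598

PN ≈ 0.860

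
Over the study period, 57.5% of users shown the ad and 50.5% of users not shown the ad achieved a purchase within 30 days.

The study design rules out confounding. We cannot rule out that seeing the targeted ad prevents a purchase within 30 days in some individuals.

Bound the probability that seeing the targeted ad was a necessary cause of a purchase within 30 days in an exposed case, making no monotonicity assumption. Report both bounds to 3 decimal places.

0.122 ≤ PN ≤ 0.861

p₁ = 0.575, p₀ = 0.505.
Under exogeneity alone the bounds on PN are max{0,(p₁−p₀)/p₁} ≤ PN ≤ min{1,(1−p₀)/p₁}.
  lower = (p₁ − p₀)/p₁ = 0.07 / 0.575 ≈ 0.1217
  upper = min{1, (1 − p₀)/p₁} = 0.495 / 0.575 ≈ 0.8609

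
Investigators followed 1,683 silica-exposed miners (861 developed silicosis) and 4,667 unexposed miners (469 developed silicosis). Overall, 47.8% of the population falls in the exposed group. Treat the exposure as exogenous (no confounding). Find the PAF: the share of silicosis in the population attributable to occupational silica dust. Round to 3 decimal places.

PAF ≈ 0.662

p₁ = P(outcome | exposed) = 861/1683 = 0.51159
p₀ = P(outcome | unexposed) = 469/4667 = 0.10049
Overall risk P(Y=1) = π·p₁ + (1−π)·p₀ = 0.478×0.51159 + 0.522×0.10049 = 0.297.
Under exogeneity, PAF = [P(Y=1) − p₀] / P(Y=1).
PAF = (0.297 − 0.10049) / 0.297 ≈ 0.6616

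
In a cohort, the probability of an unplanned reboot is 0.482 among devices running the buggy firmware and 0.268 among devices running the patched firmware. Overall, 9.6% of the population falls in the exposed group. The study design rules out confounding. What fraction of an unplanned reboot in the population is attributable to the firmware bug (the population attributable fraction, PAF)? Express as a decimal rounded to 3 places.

Let p₁ = 0.482, p₀ = 0.268.
Overall risk P(Y=1) = π·p₁ + (1−π)·p₀ = 0.096×0.482 + 0.904×0.268 = 0.28854.
Under exogeneity, PAF = [P(Y=1) − p₀] / P(Y=1).
PAF = (0.28854 − 0.268) / 0.28854 ≈ 0.0712

PAF ≈ 0.071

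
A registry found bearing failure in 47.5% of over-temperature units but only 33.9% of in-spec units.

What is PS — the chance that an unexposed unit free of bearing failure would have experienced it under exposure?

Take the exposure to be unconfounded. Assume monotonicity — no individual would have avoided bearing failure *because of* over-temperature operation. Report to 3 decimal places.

p₁ = 0.475, p₀ = 0.339.
Under exogeneity and monotonicity, PS = (p₁ − p₀) / (1 − p₀).
PS = (0.475 − 0.339) / (1 − 0.339) = 0.136 / 0.661 ≈ 0.2057

PS ≈ 0.206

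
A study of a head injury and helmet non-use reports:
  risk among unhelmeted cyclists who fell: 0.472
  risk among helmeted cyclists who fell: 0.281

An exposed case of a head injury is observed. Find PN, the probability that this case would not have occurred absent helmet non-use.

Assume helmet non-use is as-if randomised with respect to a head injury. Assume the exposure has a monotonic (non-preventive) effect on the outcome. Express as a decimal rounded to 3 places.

PN ≈ 0.405

Let p₁ = 0.472, p₀ = 0.281.
Under exogeneity and monotonicity, PN = (p₁ − p₀) / p₁.
PN = (0.472 − 0.281) / 0.472 = 0.191 / 0.472 ≈ 0.4047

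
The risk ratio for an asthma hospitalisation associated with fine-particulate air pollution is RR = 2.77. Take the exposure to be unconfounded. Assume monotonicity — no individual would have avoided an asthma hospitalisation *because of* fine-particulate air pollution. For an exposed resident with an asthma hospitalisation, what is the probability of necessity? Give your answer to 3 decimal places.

PN ≈ 0.639

Under exogeneity and monotonicity, PN = (RR − 1) / RR = 1 − 1/RR.
PN = (2.77 − 1) / 2.77 = 1.77 / 2.77 ≈ 0.6390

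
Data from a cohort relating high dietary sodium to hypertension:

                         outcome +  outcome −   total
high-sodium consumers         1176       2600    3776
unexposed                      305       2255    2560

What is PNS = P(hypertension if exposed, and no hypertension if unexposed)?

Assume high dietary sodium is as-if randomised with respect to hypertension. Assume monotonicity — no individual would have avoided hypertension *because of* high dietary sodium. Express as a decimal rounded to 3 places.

p₁ = P(outcome | exposed) = 1176/3776 = 0.31144
p₀ = P(outcome | unexposed) = 305/2560 = 0.11914
Under exogeneity and monotonicity, PNS = p₁ − p₀.
PNS = 0.31144 − 0.11914 = 0.1923

PNS ≈ 0.192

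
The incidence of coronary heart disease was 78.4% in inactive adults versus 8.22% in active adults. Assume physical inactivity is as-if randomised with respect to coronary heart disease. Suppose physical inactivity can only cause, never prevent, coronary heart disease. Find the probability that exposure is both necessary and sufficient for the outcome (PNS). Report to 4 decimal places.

PNS ≈ 0.7018

p₁ = 0.784, p₀ = 0.0822.
Under exogeneity and monotonicity, PNS = p₁ − p₀.
PNS = 0.784 − 0.0822 = 0.7018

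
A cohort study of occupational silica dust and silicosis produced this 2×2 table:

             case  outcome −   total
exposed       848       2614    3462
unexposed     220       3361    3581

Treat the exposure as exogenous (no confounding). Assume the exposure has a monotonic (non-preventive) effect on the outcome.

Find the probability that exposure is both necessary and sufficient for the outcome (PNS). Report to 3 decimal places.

PNS ≈ 0.184

p₁ = P(outcome | exposed) = 848/3462 = 0.24495
p₀ = P(outcome | unexposed) = 220/3581 = 0.061435
Under exogeneity and monotonicity, PNS = p₁ − p₀.
PNS = 0.24495 − 0.061435 = 0.18351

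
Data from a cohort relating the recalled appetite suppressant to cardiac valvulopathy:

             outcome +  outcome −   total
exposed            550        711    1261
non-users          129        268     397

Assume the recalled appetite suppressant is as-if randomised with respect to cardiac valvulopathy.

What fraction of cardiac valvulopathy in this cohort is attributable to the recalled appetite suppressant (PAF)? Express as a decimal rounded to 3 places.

p₁ = P(outcome | exposed) = 550/1261 = 0.43616
p₀ = P(outcome | unexposed) = 129/397 = 0.32494
Exposure prevalence π = 1261/1658 = 0.76055; overall risk P(Y=1) = 0.40953.
Under exogeneity, PAF = [P(Y=1) − p₀]/P(Y=1).
PAF = (0.40953 − 0.32494) / 0.40953 ≈ 0.2066

PAF ≈ 0.207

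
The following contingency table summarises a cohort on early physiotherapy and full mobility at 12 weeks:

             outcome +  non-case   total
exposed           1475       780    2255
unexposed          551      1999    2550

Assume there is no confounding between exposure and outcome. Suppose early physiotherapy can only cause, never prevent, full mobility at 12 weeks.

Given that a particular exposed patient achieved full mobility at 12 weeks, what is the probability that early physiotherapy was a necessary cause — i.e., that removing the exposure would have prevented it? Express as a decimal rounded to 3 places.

p₁ = P(outcome | exposed) = 1475/2255 = 0.6541
p₀ = P(outcome | unexposed) = 551/2550 = 0.21608
Under exogeneity and monotonicity, PN = (p₁ − p₀)/p₁.
PN = (0.6541 − 0.21608) / 0.6541 ≈ 0.6697

PN ≈ 0.670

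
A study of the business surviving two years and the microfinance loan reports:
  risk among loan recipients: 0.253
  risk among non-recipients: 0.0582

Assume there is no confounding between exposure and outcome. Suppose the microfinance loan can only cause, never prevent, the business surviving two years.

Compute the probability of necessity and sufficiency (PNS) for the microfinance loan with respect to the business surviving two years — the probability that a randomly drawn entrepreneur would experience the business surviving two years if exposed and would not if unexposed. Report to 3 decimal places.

Let p₁ = 0.253, p₀ = 0.0582.
Under exogeneity and monotonicity, PNS = p₁ − p₀.
PNS = 0.253 − 0.0582 = 0.1948

PNS ≈ 0.195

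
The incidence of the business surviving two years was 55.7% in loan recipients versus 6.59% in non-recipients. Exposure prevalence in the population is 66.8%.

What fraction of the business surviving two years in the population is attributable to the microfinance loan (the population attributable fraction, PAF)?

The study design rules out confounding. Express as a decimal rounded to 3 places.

p₁ = 0.557, p₀ = 0.0659.
Overall risk P(Y=1) = π·p₁ + (1−π)·p₀ = 0.668×0.557 + 0.332×0.0659 = 0.39395.
Under exogeneity, PAF = [P(Y=1) − p₀] / P(Y=1).
PAF = (0.39395 − 0.0659) / 0.39395 ≈ 0.8327

PAF ≈ 0.833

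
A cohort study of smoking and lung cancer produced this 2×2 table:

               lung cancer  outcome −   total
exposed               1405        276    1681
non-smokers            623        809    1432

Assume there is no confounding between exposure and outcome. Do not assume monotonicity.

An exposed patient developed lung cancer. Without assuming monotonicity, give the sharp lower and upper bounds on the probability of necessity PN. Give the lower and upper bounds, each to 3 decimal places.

0.479 ≤ PN ≤ 0.676

p₁ = P(outcome | exposed) = 1405/1681 = 0.83581
p₀ = P(outcome | unexposed) = 623/1432 = 0.43506
Under exogeneity alone the bounds on PN are max{0,(p₁−p₀)/p₁} ≤ PN ≤ min{1,(1−p₀)/p₁}.
  lower = (p₁ − p₀)/p₁ = 0.40076 / 0.83581 ≈ 0.4795
  upper = min{1, (1 − p₀)/p₁} = 0.56494 / 0.83581 ≈ 0.6759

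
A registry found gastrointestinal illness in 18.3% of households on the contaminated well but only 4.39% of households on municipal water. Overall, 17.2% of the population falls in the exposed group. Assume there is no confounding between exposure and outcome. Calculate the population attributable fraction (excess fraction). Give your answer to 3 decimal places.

PAF ≈ 0.353

p₁ = 0.183, p₀ = 0.0439.
Overall risk P(Y=1) = π·p₁ + (1−π)·p₀ = 0.172×0.183 + 0.828×0.0439 = 0.067825.
Under exogeneity, PAF = [P(Y=1) − p₀] / P(Y=1).
PAF = (0.067825 − 0.0439) / 0.067825 ≈ 0.3527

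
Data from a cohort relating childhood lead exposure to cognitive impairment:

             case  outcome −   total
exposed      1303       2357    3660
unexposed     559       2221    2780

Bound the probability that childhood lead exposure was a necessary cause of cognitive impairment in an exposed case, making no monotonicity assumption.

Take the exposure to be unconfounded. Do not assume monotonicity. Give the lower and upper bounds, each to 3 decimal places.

p₁ = P(outcome | exposed) = 1303/3660 = 0.35601
p₀ = P(outcome | unexposed) = 559/2780 = 0.20108
Under exogeneity alone the bounds on PN are max{0,(p₁−p₀)/p₁} ≤ PN ≤ min{1,(1−p₀)/p₁}.
  lower = (p₁ − p₀)/p₁ = 0.15493 / 0.35601 ≈ 0.4352
  upper = min{1, (1 − p₀)/p₁} = 0.79892 / 0.35601 ≈ 2.2441 → capped at 1

0.435 ≤ PN ≤ 1.000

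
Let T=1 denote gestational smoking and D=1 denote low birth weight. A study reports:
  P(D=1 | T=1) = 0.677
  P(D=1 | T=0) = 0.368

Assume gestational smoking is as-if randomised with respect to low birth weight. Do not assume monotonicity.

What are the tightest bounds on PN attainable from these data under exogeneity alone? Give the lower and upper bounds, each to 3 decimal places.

Let p₁ = 0.677, p₀ = 0.368.
Under exogeneity alone the bounds on PN are max{0,(p₁−p₀)/p₁} ≤ PN ≤ min{1,(1−p₀)/p₁}.
  lower = (p₁ − p₀)/p₁ = 0.309 / 0.677 ≈ 0.4564
  upper = min{1, (1 − p₀)/p₁} = 0.632 / 0.677 ≈ 0.9335

0.456 ≤ PN ≤ 0.934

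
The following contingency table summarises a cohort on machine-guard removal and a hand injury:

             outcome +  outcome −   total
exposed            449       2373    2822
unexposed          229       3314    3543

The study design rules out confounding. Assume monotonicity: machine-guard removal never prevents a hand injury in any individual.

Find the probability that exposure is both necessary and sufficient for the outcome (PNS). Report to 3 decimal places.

PNS ≈ 0.094

p₁ = P(outcome | exposed) = 449/2822 = 0.15911
p₀ = P(outcome | unexposed) = 229/3543 = 0.064634
Under exogeneity and monotonicity, PNS = p₁ − p₀.
PNS = 0.15911 − 0.064634 = 0.094473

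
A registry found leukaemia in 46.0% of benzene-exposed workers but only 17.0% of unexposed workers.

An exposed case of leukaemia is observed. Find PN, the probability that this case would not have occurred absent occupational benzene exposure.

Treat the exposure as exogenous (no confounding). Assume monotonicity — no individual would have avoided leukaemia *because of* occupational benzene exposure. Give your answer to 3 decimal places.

PN ≈ 0.630

p₁ = 0.46, p₀ = 0.17.
Under exogeneity and monotonicity, PN = (p₁ − p₀) / p₁.
PN = (0.46 − 0.17) / 0.46 = 0.29 / 0.46 ≈ 0.6304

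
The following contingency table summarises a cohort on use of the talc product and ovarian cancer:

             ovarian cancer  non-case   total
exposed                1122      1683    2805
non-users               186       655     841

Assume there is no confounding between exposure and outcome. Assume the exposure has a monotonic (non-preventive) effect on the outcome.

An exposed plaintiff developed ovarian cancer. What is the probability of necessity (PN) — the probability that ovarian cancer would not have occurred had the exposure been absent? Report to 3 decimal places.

PN ≈ 0.447

p₁ = P(outcome | exposed) = 1122/2805 = 0.4
p₀ = P(outcome | unexposed) = 186/841 = 0.22117
Under exogeneity and monotonicity, PN = (p₁ − p₀)/p₁.
PN = (0.4 − 0.22117) / 0.4 ≈ 0.4471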